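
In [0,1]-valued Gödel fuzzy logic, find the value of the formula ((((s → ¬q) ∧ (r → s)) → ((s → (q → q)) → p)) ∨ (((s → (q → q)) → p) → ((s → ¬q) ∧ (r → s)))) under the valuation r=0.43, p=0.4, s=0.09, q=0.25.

1.00

¬q: Gödel ¬ of 0.25 = 0 (operand ≠ 0)
(s → ¬q): 0.09 > 0, so result = 0
(r → s): 0.43 > 0.09, so result = 0.09
((s → ¬q) ∧ (r → s)) = min(0, 0.09) = 0
(q → q): 0.25 ≤ 0.25, so result = 1
(s → (q → q)): 0.09 ≤ 1, so result = 1
((s → (q → q)) → p): 1 > 0.4, so result = 0.4
(((s → ¬q) ∧ (r → s)) → ((s → (q → q)) → p)): 0 ≤ 0.4, so result = 1
(q → q): 0.25 ≤ 0.25, so result = 1
(s → (q → q)): 0.09 ≤ 1, so result = 1
((s → (q → q)) → p): 1 > 0.4, so result = 0.4
¬q: Gödel ¬ of 0.25 = 0 (operand ≠ 0)
(s → ¬q): 0.09 > 0, so result = 0
(r → s): 0.43 > 0.09, so result = 0.09
((s → ¬q) ∧ (r → s)) = min(0, 0.09) = 0
(((s → (q → q)) → p) → ((s → ¬q) ∧ (r → s))): 0.4 > 0, so result = 0
((((s → ¬q) ∧ (r → s)) → ((s → (q → q)) → p)) ∨ (((s → (q → q)) → p) → ((s → ¬q) ∧ (r → s)))) = max(1, 0) = 1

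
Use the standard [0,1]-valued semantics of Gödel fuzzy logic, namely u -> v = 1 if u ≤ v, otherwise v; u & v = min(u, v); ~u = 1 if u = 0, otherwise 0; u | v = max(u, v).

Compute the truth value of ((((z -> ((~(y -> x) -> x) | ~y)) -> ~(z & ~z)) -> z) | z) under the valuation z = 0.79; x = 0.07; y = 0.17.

0.79

(y -> x): 0.17 > 0.07, so result = 0.07
~(y -> x): Gödel ¬ of 0.07 = 0 (operand ≠ 0)
(~(y -> x) -> x): 0 ≤ 0.07, so result = 1
~y: Gödel ¬ of 0.17 = 0 (operand ≠ 0)
((~(y -> x) -> x) | ~y) = max(1, 0) = 1
(z -> ((~(y -> x) -> x) | ~y)): 0.79 ≤ 1, so result = 1
~z: Gödel ¬ of 0.79 = 0 (operand ≠ 0)
(z & ~z) = min(0.79, 0) = 0
~(z & ~z): Gödel ¬ of 0 = 1 (operand is 0)
((z -> ((~(y -> x) -> x) | ~y)) -> ~(z & ~z)): 1 ≤ 1, so result = 1
(((z -> ((~(y -> x) -> x) | ~y)) -> ~(z & ~z)) -> z): 1 > 0.79, so result = 0.79
((((z -> ((~(y -> x) -> x) | ~y)) -> ~(z & ~z)) -> z) | z) = max(0.79, 0.79) = 0.79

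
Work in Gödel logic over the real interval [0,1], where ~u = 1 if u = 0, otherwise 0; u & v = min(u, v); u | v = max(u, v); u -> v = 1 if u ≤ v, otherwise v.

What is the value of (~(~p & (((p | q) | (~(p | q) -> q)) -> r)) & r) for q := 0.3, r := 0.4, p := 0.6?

0.40

~p: Gödel ¬ of 0.6 = 0 (operand ≠ 0)
(p | q) = max(0.6, 0.3) = 0.6
(p | q) = max(0.6, 0.3) = 0.6
~(p | q): Gödel ¬ of 0.6 = 0 (operand ≠ 0)
(~(p | q) -> q): 0 ≤ 0.3, so result = 1
((p | q) | (~(p | q) -> q)) = max(0.6, 1) = 1
(((p | q) | (~(p | q) -> q)) -> r): 1 > 0.4, so result = 0.4
(~p & (((p | q) | (~(p | q) -> q)) -> r)) = min(0, 0.4) = 0
~(~p & (((p | q) | (~(p | q) -> q)) -> r)): Gödel ¬ of 0 = 1 (operand is 0)
(~(~p & (((p | q) | (~(p | q) -> q)) -> r)) & r) = min(1, 0.4) = 0.4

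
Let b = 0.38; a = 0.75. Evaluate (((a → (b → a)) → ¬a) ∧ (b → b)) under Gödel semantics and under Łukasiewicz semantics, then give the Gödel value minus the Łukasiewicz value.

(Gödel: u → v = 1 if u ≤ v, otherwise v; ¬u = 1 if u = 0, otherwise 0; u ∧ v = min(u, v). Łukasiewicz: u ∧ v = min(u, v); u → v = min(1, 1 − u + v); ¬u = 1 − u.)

Gödel evaluation:
  (b → a): 0.38 ≤ 0.75, so result = 1
  (a → (b → a)): 0.75 ≤ 1, so result = 1
  ¬a: Gödel ¬ of 0.75 = 0 (operand ≠ 0)
  ((a → (b → a)) → ¬a): 1 > 0, so result = 0
  (b → b): 0.38 ≤ 0.38, so result = 1
  (((a → (b → a)) → ¬a) ∧ (b → b)) = min(0, 1) = 0
  Gödel value = 0
Łukasiewicz evaluation:
  (b → a): min(1, 1 − 0.38 + 0.75) = 1
  (a → (b → a)): min(1, 1 − 0.75 + 1) = 1
  ¬a: Łukasiewicz ¬ gives 1 − 0.75 = 0.25
  ((a → (b → a)) → ¬a): min(1, 1 − 1 + 0.25) = 0.25
  (b → b): min(1, 1 − 0.38 + 0.38) = 1
  (((a → (b → a)) → ¬a) ∧ (b → b)) = min(0.25, 1) = 0.25
  Łukasiewicz value = 0.25
Difference: 0 − 0.25 = -0.25

-0.25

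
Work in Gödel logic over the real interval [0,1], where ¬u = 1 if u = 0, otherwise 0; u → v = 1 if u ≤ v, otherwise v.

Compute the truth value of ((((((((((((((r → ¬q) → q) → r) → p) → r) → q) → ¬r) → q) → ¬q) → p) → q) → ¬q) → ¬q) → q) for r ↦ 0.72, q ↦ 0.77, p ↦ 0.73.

0.77

¬q: Gödel ¬ of 0.77 = 0 (operand ≠ 0)
(r → ¬q): 0.72 > 0, so result = 0
((r → ¬q) → q): 0 ≤ 0.77, so result = 1
(((r → ¬q) → q) → r): 1 > 0.72, so result = 0.72
((((r → ¬q) → q) → r) → p): 0.72 ≤ 0.73, so result = 1
(((((r → ¬q) → q) → r) → p) → r): 1 > 0.72, so result = 0.72
((((((r → ¬q) → q) → r) → p) → r) → q): 0.72 ≤ 0.77, so result = 1
¬r: Gödel ¬ of 0.72 = 0 (operand ≠ 0)
(((((((r → ¬q) → q) → r) → p) → r) → q) → ¬r): 1 > 0, so result = 0
((((((((r → ¬q) → q) → r) → p) → r) → q) → ¬r) → q): 0 ≤ 0.77, so result = 1
¬q: Gödel ¬ of 0.77 = 0 (operand ≠ 0)
(((((((((r → ¬q) → q) → r) → p) → r) → q) → ¬r) → q) → ¬q): 1 > 0, so result = 0
((((((((((r → ¬q) → q) → r) → p) → r) → q) → ¬r) → q) → ¬q) → p): 0 ≤ 0.73, so result = 1
(((((((((((r → ¬q) → q) → r) → p) → r) → q) → ¬r) → q) → ¬q) → p) → q): 1 > 0.77, so result = 0.77
¬q: Gödel ¬ of 0.77 = 0 (operand ≠ 0)
((((((((((((r → ¬q) → q) → r) → p) → r) → q) → ¬r) → q) → ¬q) → p) → q) → ¬q): 0.77 > 0, so result = 0
¬q: Gödel ¬ of 0.77 = 0 (operand ≠ 0)
(((((((((((((r → ¬q) → q) → r) → p) → r) → q) → ¬r) → q) → ¬q) → p) → q) → ¬q) → ¬q): 0 ≤ 0, so result = 1
((((((((((((((r → ¬q) → q) → r) → p) → r) → q) → ¬r) → q) → ¬q) → p) → q) → ¬q) → ¬q) → q): 1 > 0.77, so result = 0.77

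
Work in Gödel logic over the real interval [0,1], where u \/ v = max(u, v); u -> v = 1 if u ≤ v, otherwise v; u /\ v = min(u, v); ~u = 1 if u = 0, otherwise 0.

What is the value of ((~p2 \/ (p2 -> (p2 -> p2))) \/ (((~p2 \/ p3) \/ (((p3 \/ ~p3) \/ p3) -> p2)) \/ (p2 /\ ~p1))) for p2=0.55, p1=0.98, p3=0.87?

1.00

~p2: Gödel ¬ of 0.55 = 0 (operand ≠ 0)
(p2 -> p2): 0.55 ≤ 0.55, so result = 1
(p2 -> (p2 -> p2)): 0.55 ≤ 1, so result = 1
(~p2 \/ (p2 -> (p2 -> p2))) = max(0, 1) = 1
~p2: Gödel ¬ of 0.55 = 0 (operand ≠ 0)
(~p2 \/ p3) = max(0, 0.87) = 0.87
~p3: Gödel ¬ of 0.87 = 0 (operand ≠ 0)
(p3 \/ ~p3) = max(0.87, 0) = 0.87
((p3 \/ ~p3) \/ p3) = max(0.87, 0.87) = 0.87
(((p3 \/ ~p3) \/ p3) -> p2): 0.87 > 0.55, so result = 0.55
((~p2 \/ p3) \/ (((p3 \/ ~p3) \/ p3) -> p2)) = max(0.87, 0.55) = 0.87
~p1: Gödel ¬ of 0.98 = 0 (operand ≠ 0)
(p2 /\ ~p1) = min(0.55, 0) = 0
(((~p2 \/ p3) \/ (((p3 \/ ~p3) \/ p3) -> p2)) \/ (p2 /\ ~p1)) = max(0.87, 0) = 0.87
((~p2 \/ (p2 -> (p2 -> p2))) \/ (((~p2 \/ p3) \/ (((p3 \/ ~p3) \/ p3) -> p2)) \/ (p2 /\ ~p1))) = max(1, 0.87) = 1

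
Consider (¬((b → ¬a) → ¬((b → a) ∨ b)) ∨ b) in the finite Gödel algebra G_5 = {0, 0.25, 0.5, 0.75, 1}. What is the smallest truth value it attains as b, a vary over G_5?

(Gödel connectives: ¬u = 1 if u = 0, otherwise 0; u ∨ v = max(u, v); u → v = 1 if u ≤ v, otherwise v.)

0.25

The minimum is attained at b = 0.25, a = 0.25:
  ¬a: Gödel ¬ of 0.25 = 0 (operand ≠ 0)
  (b → ¬a): 0.25 > 0, so result = 0
  (b → a): 0.25 ≤ 0.25, so result = 1
  ((b → a) ∨ b) = max(1, 0.25) = 1
  ¬((b → a) ∨ b): Gödel ¬ of 1 = 0 (operand ≠ 0)
  ((b → ¬a) → ¬((b → a) ∨ b)): 0 ≤ 0, so result = 1
  ¬((b → ¬a) → ¬((b → a) ∨ b)): Gödel ¬ of 1 = 0 (operand ≠ 0)
  (¬((b → ¬a) → ¬((b → a) ∨ b)) ∨ b) = max(0, 0.25) = 0.25
Checking all 25 assignments confirms none give a value below 0.25.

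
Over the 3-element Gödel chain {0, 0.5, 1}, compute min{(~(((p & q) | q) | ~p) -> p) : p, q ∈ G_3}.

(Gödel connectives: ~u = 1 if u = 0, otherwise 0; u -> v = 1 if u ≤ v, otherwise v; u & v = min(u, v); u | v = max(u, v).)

The minimum is attained at p = 0.5, q = 0:
  (p & q) = min(0.5, 0) = 0
  ((p & q) | q) = max(0, 0) = 0
  ~p: Gödel ¬ of 0.5 = 0 (operand ≠ 0)
  (((p & q) | q) | ~p) = max(0, 0) = 0
  ~(((p & q) | q) | ~p): Gödel ¬ of 0 = 1 (operand is 0)
  (~(((p & q) | q) | ~p) -> p): 1 > 0.5, so result = 0.5
Checking all 9 assignments confirms none give a value below 0.50.

0.50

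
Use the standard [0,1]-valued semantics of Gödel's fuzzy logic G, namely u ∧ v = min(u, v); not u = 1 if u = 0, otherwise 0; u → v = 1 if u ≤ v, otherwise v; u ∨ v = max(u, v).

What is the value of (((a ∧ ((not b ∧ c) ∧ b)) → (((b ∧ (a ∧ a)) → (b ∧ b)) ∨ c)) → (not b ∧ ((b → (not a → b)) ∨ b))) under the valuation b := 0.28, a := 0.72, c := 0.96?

0.00

not b: Gödel ¬ of 0.28 = 0 (operand ≠ 0)
(not b ∧ c) = min(0, 0.96) = 0
((not b ∧ c) ∧ b) = min(0, 0.28) = 0
(a ∧ ((not b ∧ c) ∧ b)) = min(0.72, 0) = 0
(a ∧ a) = min(0.72, 0.72) = 0.72
(b ∧ (a ∧ a)) = min(0.28, 0.72) = 0.28
(b ∧ b) = min(0.28, 0.28) = 0.28
((b ∧ (a ∧ a)) → (b ∧ b)): 0.28 ≤ 0.28, so result = 1
(((b ∧ (a ∧ a)) → (b ∧ b)) ∨ c) = max(1, 0.96) = 1
((a ∧ ((not b ∧ c) ∧ b)) → (((b ∧ (a ∧ a)) → (b ∧ b)) ∨ c)): 0 ≤ 1, so result = 1
not b: Gödel ¬ of 0.28 = 0 (operand ≠ 0)
not a: Gödel ¬ of 0.72 = 0 (operand ≠ 0)
(not a → b): 0 ≤ 0.28, so result = 1
(b → (not a → b)): 0.28 ≤ 1, so result = 1
((b → (not a → b)) ∨ b) = max(1, 0.28) = 1
(not b ∧ ((b → (not a → b)) ∨ b)) = min(0, 1) = 0
(((a ∧ ((not b ∧ c) ∧ b)) → (((b ∧ (a ∧ a)) → (b ∧ b)) ∨ c)) → (not b ∧ ((b → (not a → b)) ∨ b))): 1 > 0, so result = 0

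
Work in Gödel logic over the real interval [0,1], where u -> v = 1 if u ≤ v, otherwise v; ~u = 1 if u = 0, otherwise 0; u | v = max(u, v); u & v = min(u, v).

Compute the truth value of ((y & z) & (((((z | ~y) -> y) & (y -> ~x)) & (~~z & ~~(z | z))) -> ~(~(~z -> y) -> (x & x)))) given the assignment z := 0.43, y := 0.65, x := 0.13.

0.43

(y & z) = min(0.65, 0.43) = 0.43
~y: Gödel ¬ of 0.65 = 0 (operand ≠ 0)
(z | ~y) = max(0.43, 0) = 0.43
((z | ~y) -> y): 0.43 ≤ 0.65, so result = 1
~x: Gödel ¬ of 0.13 = 0 (operand ≠ 0)
(y -> ~x): 0.65 > 0, so result = 0
(((z | ~y) -> y) & (y -> ~x)) = min(1, 0) = 0
~z: Gödel ¬ of 0.43 = 0 (operand ≠ 0)
~~z: Gödel ¬ of 0 = 1 (operand is 0)
(z | z) = max(0.43, 0.43) = 0.43
~(z | z): Gödel ¬ of 0.43 = 0 (operand ≠ 0)
~~(z | z): Gödel ¬ of 0 = 1 (operand is 0)
(~~z & ~~(z | z)) = min(1, 1) = 1
((((z | ~y) -> y) & (y -> ~x)) & (~~z & ~~(z | z))) = min(0, 1) = 0
~z: Gödel ¬ of 0.43 = 0 (operand ≠ 0)
(~z -> y): 0 ≤ 0.65, so result = 1
~(~z -> y): Gödel ¬ of 1 = 0 (operand ≠ 0)
(x & x) = min(0.13, 0.13) = 0.13
(~(~z -> y) -> (x & x)): 0 ≤ 0.13, so result = 1
~(~(~z -> y) -> (x & x)): Gödel ¬ of 1 = 0 (operand ≠ 0)
(((((z | ~y) -> y) & (y -> ~x)) & (~~z & ~~(z | z))) -> ~(~(~z -> y) -> (x & x))): 0 ≤ 0, so result = 1
((y & z) & (((((z | ~y) -> y) & (y -> ~x)) & (~~z & ~~(z | z))) -> ~(~(~z -> y) -> (x & x)))) = min(0.43, 1) = 0.43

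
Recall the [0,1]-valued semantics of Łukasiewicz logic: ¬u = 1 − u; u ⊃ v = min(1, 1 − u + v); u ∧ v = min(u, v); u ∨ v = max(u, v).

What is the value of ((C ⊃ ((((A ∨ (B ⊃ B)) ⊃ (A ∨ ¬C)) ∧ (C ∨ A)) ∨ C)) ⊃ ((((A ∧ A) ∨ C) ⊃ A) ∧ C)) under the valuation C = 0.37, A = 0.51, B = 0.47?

0.37

(B ⊃ B): min(1, 1 − 0.47 + 0.47) = 1
(A ∨ (B ⊃ B)) = max(0.51, 1) = 1
¬C: Łukasiewicz ¬ gives 1 − 0.37 = 0.63
(A ∨ ¬C) = max(0.51, 0.63) = 0.63
((A ∨ (B ⊃ B)) ⊃ (A ∨ ¬C)): min(1, 1 − 1 + 0.63) = 0.63
(C ∨ A) = max(0.37, 0.51) = 0.51
(((A ∨ (B ⊃ B)) ⊃ (A ∨ ¬C)) ∧ (C ∨ A)) = min(0.63, 0.51) = 0.51
((((A ∨ (B ⊃ B)) ⊃ (A ∨ ¬C)) ∧ (C ∨ A)) ∨ C) = max(0.51, 0.37) = 0.51
(C ⊃ ((((A ∨ (B ⊃ B)) ⊃ (A ∨ ¬C)) ∧ (C ∨ A)) ∨ C)): min(1, 1 − 0.37 + 0.51) = 1
(A ∧ A) = min(0.51, 0.51) = 0.51
((A ∧ A) ∨ C) = max(0.51, 0.37) = 0.51
(((A ∧ A) ∨ C) ⊃ A): min(1, 1 − 0.51 + 0.51) = 1
((((A ∧ A) ∨ C) ⊃ A) ∧ C) = min(1, 0.37) = 0.37
((C ⊃ ((((A ∨ (B ⊃ B)) ⊃ (A ∨ ¬C)) ∧ (C ∨ A)) ∨ C)) ⊃ ((((A ∧ A) ∨ C) ⊃ A) ∧ C)): min(1, 1 − 1 + 0.37) = 0.37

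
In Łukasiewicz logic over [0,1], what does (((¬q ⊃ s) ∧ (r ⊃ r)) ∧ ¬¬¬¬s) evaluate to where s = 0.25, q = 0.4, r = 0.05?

¬q: Łukasiewicz ¬ gives 1 − 0.4 = 0.6
(¬q ⊃ s): min(1, 1 − 0.6 + 0.25) = 0.65
(r ⊃ r): min(1, 1 − 0.05 + 0.05) = 1
((¬q ⊃ s) ∧ (r ⊃ r)) = min(0.65, 1) = 0.65
¬s: Łukasiewicz ¬ gives 1 − 0.25 = 0.75
¬¬s: Łukasiewicz ¬ gives 1 − 0.75 = 0.25
¬¬¬s: Łukasiewicz ¬ gives 1 − 0.25 = 0.75
¬¬¬¬s: Łukasiewicz ¬ gives 1 − 0.75 = 0.25
(((¬q ⊃ s) ∧ (r ⊃ r)) ∧ ¬¬¬¬s) = min(0.65, 0.25) = 0.25

0.25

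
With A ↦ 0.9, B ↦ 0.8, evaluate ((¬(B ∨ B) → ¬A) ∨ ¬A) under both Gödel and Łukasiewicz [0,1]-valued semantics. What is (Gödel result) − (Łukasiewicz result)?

0.10

Gödel evaluation:
  (B ∨ B) = max(0.8, 0.8) = 0.8
  ¬(B ∨ B): Gödel ¬ of 0.8 = 0 (operand ≠ 0)
  ¬A: Gödel ¬ of 0.9 = 0 (operand ≠ 0)
  (¬(B ∨ B) → ¬A): 0 ≤ 0, so result = 1
  ¬A: Gödel ¬ of 0.9 = 0 (operand ≠ 0)
  ((¬(B ∨ B) → ¬A) ∨ ¬A) = max(1, 0) = 1
  Gödel value = 1
Łukasiewicz evaluation:
  (B ∨ B) = max(0.8, 0.8) = 0.8
  ¬(B ∨ B): Łukasiewicz ¬ gives 1 − 0.8 = 0.2
  ¬A: Łukasiewicz ¬ gives 1 − 0.9 = 0.1
  (¬(B ∨ B) → ¬A): min(1, 1 − 0.2 + 0.1) = 0.9
  ¬A: Łukasiewicz ¬ gives 1 − 0.9 = 0.1
  ((¬(B ∨ B) → ¬A) ∨ ¬A) = max(0.9, 0.1) = 0.9
  Łukasiewicz value = 0.9
Difference: 1 − 0.9 = 0.10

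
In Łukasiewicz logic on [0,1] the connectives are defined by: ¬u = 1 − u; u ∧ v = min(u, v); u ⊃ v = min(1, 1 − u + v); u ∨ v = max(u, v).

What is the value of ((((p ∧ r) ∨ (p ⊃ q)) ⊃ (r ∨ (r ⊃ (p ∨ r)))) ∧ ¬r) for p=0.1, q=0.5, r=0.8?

(p ∧ r) = min(0.1, 0.8) = 0.1
(p ⊃ q): min(1, 1 − 0.1 + 0.5) = 1
((p ∧ r) ∨ (p ⊃ q)) = max(0.1, 1) = 1
(p ∨ r) = max(0.1, 0.8) = 0.8
(r ⊃ (p ∨ r)): min(1, 1 − 0.8 + 0.8) = 1
(r ∨ (r ⊃ (p ∨ r))) = max(0.8, 1) = 1
(((p ∧ r) ∨ (p ⊃ q)) ⊃ (r ∨ (r ⊃ (p ∨ r)))): min(1, 1 − 1 + 1) = 1
¬r: Łukasiewicz ¬ gives 1 − 0.8 = 0.2
((((p ∧ r) ∨ (p ⊃ q)) ⊃ (r ∨ (r ⊃ (p ∨ r)))) ∧ ¬r) = min(1, 0.2) = 0.2

0.20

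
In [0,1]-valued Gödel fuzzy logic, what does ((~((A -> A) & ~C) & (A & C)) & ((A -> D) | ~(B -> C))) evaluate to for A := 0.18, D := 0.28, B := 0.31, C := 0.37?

0.18

(A -> A): 0.18 ≤ 0.18, so result = 1
~C: Gödel ¬ of 0.37 = 0 (operand ≠ 0)
((A -> A) & ~C) = min(1, 0) = 0
~((A -> A) & ~C): Gödel ¬ of 0 = 1 (operand is 0)
(A & C) = min(0.18, 0.37) = 0.18
(~((A -> A) & ~C) & (A & C)) = min(1, 0.18) = 0.18
(A -> D): 0.18 ≤ 0.28, so result = 1
(B -> C): 0.31 ≤ 0.37, so result = 1
~(B -> C): Gödel ¬ of 1 = 0 (operand ≠ 0)
((A -> D) | ~(B -> C)) = max(1, 0) = 1
((~((A -> A) & ~C) & (A & C)) & ((A -> D) | ~(B -> C))) = min(0.18, 1) = 0.18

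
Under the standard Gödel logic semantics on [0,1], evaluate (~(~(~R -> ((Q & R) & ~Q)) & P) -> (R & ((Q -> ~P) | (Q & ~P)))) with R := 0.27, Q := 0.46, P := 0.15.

0.00

~R: Gödel ¬ of 0.27 = 0 (operand ≠ 0)
(Q & R) = min(0.46, 0.27) = 0.27
~Q: Gödel ¬ of 0.46 = 0 (operand ≠ 0)
((Q & R) & ~Q) = min(0.27, 0) = 0
(~R -> ((Q & R) & ~Q)): 0 ≤ 0, so result = 1
~(~R -> ((Q & R) & ~Q)): Gödel ¬ of 1 = 0 (operand ≠ 0)
(~(~R -> ((Q & R) & ~Q)) & P) = min(0, 0.15) = 0
~(~(~R -> ((Q & R) & ~Q)) & P): Gödel ¬ of 0 = 1 (operand is 0)
~P: Gödel ¬ of 0.15 = 0 (operand ≠ 0)
(Q -> ~P): 0.46 > 0, so result = 0
~P: Gödel ¬ of 0.15 = 0 (operand ≠ 0)
(Q & ~P) = min(0.46, 0) = 0
((Q -> ~P) | (Q & ~P)) = max(0, 0) = 0
(R & ((Q -> ~P) | (Q & ~P))) = min(0.27, 0) = 0
(~(~(~R -> ((Q & R) & ~Q)) & P) -> (R & ((Q -> ~P) | (Q & ~P)))): 1 > 0, so result = 0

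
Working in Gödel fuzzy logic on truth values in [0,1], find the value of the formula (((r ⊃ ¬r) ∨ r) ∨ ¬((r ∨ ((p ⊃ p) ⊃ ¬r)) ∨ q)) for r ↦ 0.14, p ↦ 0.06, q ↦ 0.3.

0.14

¬r: Gödel ¬ of 0.14 = 0 (operand ≠ 0)
(r ⊃ ¬r): 0.14 > 0, so result = 0
((r ⊃ ¬r) ∨ r) = max(0, 0.14) = 0.14
(p ⊃ p): 0.06 ≤ 0.06, so result = 1
¬r: Gödel ¬ of 0.14 = 0 (operand ≠ 0)
((p ⊃ p) ⊃ ¬r): 1 > 0, so result = 0
(r ∨ ((p ⊃ p) ⊃ ¬r)) = max(0.14, 0) = 0.14
((r ∨ ((p ⊃ p) ⊃ ¬r)) ∨ q) = max(0.14, 0.3) = 0.3
¬((r ∨ ((p ⊃ p) ⊃ ¬r)) ∨ q): Gödel ¬ of 0.3 = 0 (operand ≠ 0)
(((r ⊃ ¬r) ∨ r) ∨ ¬((r ∨ ((p ⊃ p) ⊃ ¬r)) ∨ q)) = max(0.14, 0) = 0.14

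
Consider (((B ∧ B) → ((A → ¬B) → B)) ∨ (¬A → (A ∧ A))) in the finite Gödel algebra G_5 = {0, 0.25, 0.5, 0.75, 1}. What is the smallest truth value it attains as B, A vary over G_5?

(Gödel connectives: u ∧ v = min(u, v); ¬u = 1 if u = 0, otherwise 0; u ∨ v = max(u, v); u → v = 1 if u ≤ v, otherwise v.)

1.00

Every assignment gives 1. For instance at B = 0, A = 0:
  (B ∧ B) = min(0, 0) = 0
  ¬B: Gödel ¬ of 0 = 1 (operand is 0)
  (A → ¬B): 0 ≤ 1, so result = 1
  ((A → ¬B) → B): 1 > 0, so result = 0
  ((B ∧ B) → ((A → ¬B) → B)): 0 ≤ 0, so result = 1
  ¬A: Gödel ¬ of 0 = 1 (operand is 0)
  (A ∧ A) = min(0, 0) = 0
  (¬A → (A ∧ A)): 1 > 0, so result = 0
  (((B ∧ B) → ((A → ¬B) → B)) ∨ (¬A → (A ∧ A))) = max(1, 0) = 1
All 25 assignments give value 1 — the formula is a G_5-tautology.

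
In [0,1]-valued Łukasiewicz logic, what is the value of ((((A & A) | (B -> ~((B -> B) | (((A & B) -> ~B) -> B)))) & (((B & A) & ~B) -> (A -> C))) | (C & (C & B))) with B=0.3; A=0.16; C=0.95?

(A & A) = min(0.16, 0.16) = 0.16
(B -> B): min(1, 1 − 0.3 + 0.3) = 1
(A & B) = min(0.16, 0.3) = 0.16
~B: Łukasiewicz ¬ gives 1 − 0.3 = 0.7
((A & B) -> ~B): min(1, 1 − 0.16 + 0.7) = 1
(((A & B) -> ~B) -> B): min(1, 1 − 1 + 0.3) = 0.3
((B -> B) | (((A & B) -> ~B) -> B)) = max(1, 0.3) = 1
~((B -> B) | (((A & B) -> ~B) -> B)): Łukasiewicz ¬ gives 1 − 1 = 0
(B -> ~((B -> B) | (((A & B) -> ~B) -> B))): min(1, 1 − 0.3 + 0) = 0.7
((A & A) | (B -> ~((B -> B) | (((A & B) -> ~B) -> B)))) = max(0.16, 0.7) = 0.7
(B & A) = min(0.3, 0.16) = 0.16
~B: Łukasiewicz ¬ gives 1 − 0.3 = 0.7
((B & A) & ~B) = min(0.16, 0.7) = 0.16
(A -> C): min(1, 1 − 0.16 + 0.95) = 1
(((B & A) & ~B) -> (A -> C)): min(1, 1 − 0.16 + 1) = 1
(((A & A) | (B -> ~((B -> B) | (((A & B) -> ~B) -> B)))) & (((B & A) & ~B) -> (A -> C))) = min(0.7, 1) = 0.7
(C & B) = min(0.95, 0.3) = 0.3
(C & (C & B)) = min(0.95, 0.3) = 0.3
((((A & A) | (B -> ~((B -> B) | (((A & B) -> ~B) -> B)))) & (((B & A) & ~B) -> (A -> C))) | (C & (C & B))) = max(0.7, 0.3) = 0.7

0.70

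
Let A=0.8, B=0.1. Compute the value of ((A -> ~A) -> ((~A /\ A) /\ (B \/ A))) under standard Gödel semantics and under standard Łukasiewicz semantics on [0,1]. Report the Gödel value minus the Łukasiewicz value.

0.20

Gödel evaluation:
  ~A: Gödel ¬ of 0.8 = 0 (operand ≠ 0)
  (A -> ~A): 0.8 > 0, so result = 0
  ~A: Gödel ¬ of 0.8 = 0 (operand ≠ 0)
  (~A /\ A) = min(0, 0.8) = 0
  (B \/ A) = max(0.1, 0.8) = 0.8
  ((~A /\ A) /\ (B \/ A)) = min(0, 0.8) = 0
  ((A -> ~A) -> ((~A /\ A) /\ (B \/ A))): 0 ≤ 0, so result = 1
  Gödel value = 1
Łukasiewicz evaluation:
  ~A: Łukasiewicz ¬ gives 1 − 0.8 = 0.2
  (A -> ~A): min(1, 1 − 0.8 + 0.2) = 0.4
  ~A: Łukasiewicz ¬ gives 1 − 0.8 = 0.2
  (~A /\ A) = min(0.2, 0.8) = 0.2
  (B \/ A) = max(0.1, 0.8) = 0.8
  ((~A /\ A) /\ (B \/ A)) = min(0.2, 0.8) = 0.2
  ((A -> ~A) -> ((~A /\ A) /\ (B \/ A))): min(1, 1 − 0.4 + 0.2) = 0.8
  Łukasiewicz value = 0.8
Difference: 1 − 0.8 = 0.20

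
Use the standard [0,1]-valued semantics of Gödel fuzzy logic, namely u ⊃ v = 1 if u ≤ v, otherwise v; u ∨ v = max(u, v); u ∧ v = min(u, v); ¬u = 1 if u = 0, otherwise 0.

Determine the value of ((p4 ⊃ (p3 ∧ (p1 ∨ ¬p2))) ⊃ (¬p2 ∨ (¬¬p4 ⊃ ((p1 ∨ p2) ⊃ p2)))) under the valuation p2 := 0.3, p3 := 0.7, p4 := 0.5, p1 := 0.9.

¬p2: Gödel ¬ of 0.3 = 0 (operand ≠ 0)
(p1 ∨ ¬p2) = max(0.9, 0) = 0.9
(p3 ∧ (p1 ∨ ¬p2)) = min(0.7, 0.9) = 0.7
(p4 ⊃ (p3 ∧ (p1 ∨ ¬p2))): 0.5 ≤ 0.7, so result = 1
¬p2: Gödel ¬ of 0.3 = 0 (operand ≠ 0)
¬p4: Gödel ¬ of 0.5 = 0 (operand ≠ 0)
¬¬p4: Gödel ¬ of 0 = 1 (operand is 0)
(p1 ∨ p2) = max(0.9, 0.3) = 0.9
((p1 ∨ p2) ⊃ p2): 0.9 > 0.3, so result = 0.3
(¬¬p4 ⊃ ((p1 ∨ p2) ⊃ p2)): 1 > 0.3, so result = 0.3
(¬p2 ∨ (¬¬p4 ⊃ ((p1 ∨ p2) ⊃ p2))) = max(0, 0.3) = 0.3
((p4 ⊃ (p3 ∧ (p1 ∨ ¬p2))) ⊃ (¬p2 ∨ (¬¬p4 ⊃ ((p1 ∨ p2) ⊃ p2)))): 1 > 0.3, so result = 0.3

0.30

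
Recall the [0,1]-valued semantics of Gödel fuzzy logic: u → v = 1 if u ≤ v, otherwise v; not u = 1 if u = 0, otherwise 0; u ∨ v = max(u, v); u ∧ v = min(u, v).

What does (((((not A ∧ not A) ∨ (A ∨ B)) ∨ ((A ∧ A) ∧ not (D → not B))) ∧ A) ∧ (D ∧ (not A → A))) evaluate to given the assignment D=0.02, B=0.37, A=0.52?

0.02

not A: Gödel ¬ of 0.52 = 0 (operand ≠ 0)
not A: Gödel ¬ of 0.52 = 0 (operand ≠ 0)
(not A ∧ not A) = min(0, 0) = 0
(A ∨ B) = max(0.52, 0.37) = 0.52
((not A ∧ not A) ∨ (A ∨ B)) = max(0, 0.52) = 0.52
(A ∧ A) = min(0.52, 0.52) = 0.52
not B: Gödel ¬ of 0.37 = 0 (operand ≠ 0)
(D → not B): 0.02 > 0, so result = 0
not (D → not B): Gödel ¬ of 0 = 1 (operand is 0)
((A ∧ A) ∧ not (D → not B)) = min(0.52, 1) = 0.52
(((not A ∧ not A) ∨ (A ∨ B)) ∨ ((A ∧ A) ∧ not (D → not B))) = max(0.52, 0.52) = 0.52
((((not A ∧ not A) ∨ (A ∨ B)) ∨ ((A ∧ A) ∧ not (D → not B))) ∧ A) = min(0.52, 0.52) = 0.52
not A: Gödel ¬ of 0.52 = 0 (operand ≠ 0)
(not A → A): 0 ≤ 0.52, so result = 1
(D ∧ (not A → A)) = min(0.02, 1) = 0.02
(((((not A ∧ not A) ∨ (A ∨ B)) ∨ ((A ∧ A) ∧ not (D → not B))) ∧ A) ∧ (D ∧ (not A → A))) = min(0.52, 0.02) = 0.02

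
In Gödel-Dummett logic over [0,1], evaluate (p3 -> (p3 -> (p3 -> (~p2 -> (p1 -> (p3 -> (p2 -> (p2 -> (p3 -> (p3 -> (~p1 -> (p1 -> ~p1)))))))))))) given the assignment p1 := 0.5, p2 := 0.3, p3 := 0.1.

1.00

~p2: Gödel ¬ of 0.3 = 0 (operand ≠ 0)
~p1: Gödel ¬ of 0.5 = 0 (operand ≠ 0)
~p1: Gödel ¬ of 0.5 = 0 (operand ≠ 0)
(p1 -> ~p1): 0.5 > 0, so result = 0
(~p1 -> (p1 -> ~p1)): 0 ≤ 0, so result = 1
(p3 -> (~p1 -> (p1 -> ~p1))): 0.1 ≤ 1, so result = 1
(p3 -> (p3 -> (~p1 -> (p1 -> ~p1)))): 0.1 ≤ 1, so result = 1
(p2 -> (p3 -> (p3 -> (~p1 -> (p1 -> ~p1))))): 0.3 ≤ 1, so result = 1
(p2 -> (p2 -> (p3 -> (p3 -> (~p1 -> (p1 -> ~p1)))))): 0.3 ≤ 1, so result = 1
(p3 -> (p2 -> (p2 -> (p3 -> (p3 -> (~p1 -> (p1 -> ~p1))))))): 0.1 ≤ 1, so result = 1
(p1 -> (p3 -> (p2 -> (p2 -> (p3 -> (p3 -> (~p1 -> (p1 -> ~p1)))))))): 0.5 ≤ 1, so result = 1
(~p2 -> (p1 -> (p3 -> (p2 -> (p2 -> (p3 -> (p3 -> (~p1 -> (p1 -> ~p1))))))))): 0 ≤ 1, so result = 1
(p3 -> (~p2 -> (p1 -> (p3 -> (p2 -> (p2 -> (p3 -> (p3 -> (~p1 -> (p1 -> ~p1)))))))))): 0.1 ≤ 1, so result = 1
(p3 -> (p3 -> (~p2 -> (p1 -> (p3 -> (p2 -> (p2 -> (p3 -> (p3 -> (~p1 -> (p1 -> ~p1))))))))))): 0.1 ≤ 1, so result = 1
(p3 -> (p3 -> (p3 -> (~p2 -> (p1 -> (p3 -> (p2 -> (p2 -> (p3 -> (p3 -> (~p1 -> (p1 -> ~p1)))))))))))): 0.1 ≤ 1, so result = 1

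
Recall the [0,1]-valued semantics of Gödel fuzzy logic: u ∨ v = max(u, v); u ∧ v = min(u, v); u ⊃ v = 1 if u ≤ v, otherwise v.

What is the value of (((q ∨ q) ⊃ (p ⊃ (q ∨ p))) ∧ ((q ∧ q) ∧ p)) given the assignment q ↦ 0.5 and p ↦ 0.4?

(q ∨ q) = max(0.5, 0.5) = 0.5
(q ∨ p) = max(0.5, 0.4) = 0.5
(p ⊃ (q ∨ p)): 0.4 ≤ 0.5, so result = 1
((q ∨ q) ⊃ (p ⊃ (q ∨ p))): 0.5 ≤ 1, so result = 1
(q ∧ q) = min(0.5, 0.5) = 0.5
((q ∧ q) ∧ p) = min(0.5, 0.4) = 0.4
(((q ∨ q) ⊃ (p ⊃ (q ∨ p))) ∧ ((q ∧ q) ∧ p)) = min(1, 0.4) = 0.4

0.40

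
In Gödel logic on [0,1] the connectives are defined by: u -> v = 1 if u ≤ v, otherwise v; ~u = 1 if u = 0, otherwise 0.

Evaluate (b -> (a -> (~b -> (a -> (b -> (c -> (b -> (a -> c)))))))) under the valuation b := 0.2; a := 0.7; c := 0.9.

~b: Gödel ¬ of 0.2 = 0 (operand ≠ 0)
(a -> c): 0.7 ≤ 0.9, so result = 1
(b -> (a -> c)): 0.2 ≤ 1, so result = 1
(c -> (b -> (a -> c))): 0.9 ≤ 1, so result = 1
(b -> (c -> (b -> (a -> c)))): 0.2 ≤ 1, so result = 1
(a -> (b -> (c -> (b -> (a -> c))))): 0.7 ≤ 1, so result = 1
(~b -> (a -> (b -> (c -> (b -> (a -> c)))))): 0 ≤ 1, so result = 1
(a -> (~b -> (a -> (b -> (c -> (b -> (a -> c))))))): 0.7 ≤ 1, so result = 1
(b -> (a -> (~b -> (a -> (b -> (c -> (b -> (a -> c)))))))): 0.2 ≤ 1, so result = 1

1.00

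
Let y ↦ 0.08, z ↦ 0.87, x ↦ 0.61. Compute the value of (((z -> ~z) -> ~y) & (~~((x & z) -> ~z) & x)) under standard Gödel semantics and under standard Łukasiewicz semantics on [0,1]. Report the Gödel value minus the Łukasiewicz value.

Gödel evaluation:
  ~z: Gödel ¬ of 0.87 = 0 (operand ≠ 0)
  (z -> ~z): 0.87 > 0, so result = 0
  ~y: Gödel ¬ of 0.08 = 0 (operand ≠ 0)
  ((z -> ~z) -> ~y): 0 ≤ 0, so result = 1
  (x & z) = min(0.61, 0.87) = 0.61
  ~z: Gödel ¬ of 0.87 = 0 (operand ≠ 0)
  ((x & z) -> ~z): 0.61 > 0, so result = 0
  ~((x & z) -> ~z): Gödel ¬ of 0 = 1 (operand is 0)
  ~~((x & z) -> ~z): Gödel ¬ of 1 = 0 (operand ≠ 0)
  (~~((x & z) -> ~z) & x) = min(0, 0.61) = 0
  (((z -> ~z) -> ~y) & (~~((x & z) -> ~z) & x)) = min(1, 0) = 0
  Gödel value = 0
Łukasiewicz evaluation:
  ~z: Łukasiewicz ¬ gives 1 − 0.87 = 0.13
  (z -> ~z): min(1, 1 − 0.87 + 0.13) = 0.26
  ~y: Łukasiewicz ¬ gives 1 − 0.08 = 0.92
  ((z -> ~z) -> ~y): min(1, 1 − 0.26 + 0.92) = 1
  (x & z) = min(0.61, 0.87) = 0.61
  ~z: Łukasiewicz ¬ gives 1 − 0.87 = 0.13
  ((x & z) -> ~z): min(1, 1 − 0.61 + 0.13) = 0.52
  ~((x & z) -> ~z): Łukasiewicz ¬ gives 1 − 0.52 = 0.48
  ~~((x & z) -> ~z): Łukasiewicz ¬ gives 1 − 0.48 = 0.52
  (~~((x & z) -> ~z) & x) = min(0.52, 0.61) = 0.52
  (((z -> ~z) -> ~y) & (~~((x & z) -> ~z) & x)) = min(1, 0.52) = 0.52
  Łukasiewicz value = 0.52
Difference: 0 − 0.52 = -0.52

-0.52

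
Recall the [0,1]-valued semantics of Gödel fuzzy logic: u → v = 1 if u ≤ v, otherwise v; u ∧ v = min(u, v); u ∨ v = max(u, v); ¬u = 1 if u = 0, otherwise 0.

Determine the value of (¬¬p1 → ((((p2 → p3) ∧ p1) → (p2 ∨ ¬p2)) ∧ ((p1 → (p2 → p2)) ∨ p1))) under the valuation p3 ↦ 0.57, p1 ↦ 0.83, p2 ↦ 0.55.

¬p1: Gödel ¬ of 0.83 = 0 (operand ≠ 0)
¬¬p1: Gödel ¬ of 0 = 1 (operand is 0)
(p2 → p3): 0.55 ≤ 0.57, so result = 1
((p2 → p3) ∧ p1) = min(1, 0.83) = 0.83
¬p2: Gödel ¬ of 0.55 = 0 (operand ≠ 0)
(p2 ∨ ¬p2) = max(0.55, 0) = 0.55
(((p2 → p3) ∧ p1) → (p2 ∨ ¬p2)): 0.83 > 0.55, so result = 0.55
(p2 → p2): 0.55 ≤ 0.55, so result = 1
(p1 → (p2 → p2)): 0.83 ≤ 1, so result = 1
((p1 → (p2 → p2)) ∨ p1) = max(1, 0.83) = 1
((((p2 → p3) ∧ p1) → (p2 ∨ ¬p2)) ∧ ((p1 → (p2 → p2)) ∨ p1)) = min(0.55, 1) = 0.55
(¬¬p1 → ((((p2 → p3) ∧ p1) → (p2 ∨ ¬p2)) ∧ ((p1 → (p2 → p2)) ∨ p1))): 1 > 0.55, so result = 0.55

0.55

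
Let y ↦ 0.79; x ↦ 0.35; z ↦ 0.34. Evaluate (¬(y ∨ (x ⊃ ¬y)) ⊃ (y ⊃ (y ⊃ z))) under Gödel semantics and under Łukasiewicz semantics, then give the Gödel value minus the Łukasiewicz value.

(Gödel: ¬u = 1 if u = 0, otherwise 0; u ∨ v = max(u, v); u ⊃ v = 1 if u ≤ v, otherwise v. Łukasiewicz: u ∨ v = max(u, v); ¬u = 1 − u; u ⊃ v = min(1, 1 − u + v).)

Gödel evaluation:
  ¬y: Gödel ¬ of 0.79 = 0 (operand ≠ 0)
  (x ⊃ ¬y): 0.35 > 0, so result = 0
  (y ∨ (x ⊃ ¬y)) = max(0.79, 0) = 0.79
  ¬(y ∨ (x ⊃ ¬y)): Gödel ¬ of 0.79 = 0 (operand ≠ 0)
  (y ⊃ z): 0.79 > 0.34, so result = 0.34
  (y ⊃ (y ⊃ z)): 0.79 > 0.34, so result = 0.34
  (¬(y ∨ (x ⊃ ¬y)) ⊃ (y ⊃ (y ⊃ z))): 0 ≤ 0.34, so result = 1
  Gödel value = 1
Łukasiewicz evaluation:
  ¬y: Łukasiewicz ¬ gives 1 − 0.79 = 0.21
  (x ⊃ ¬y): min(1, 1 − 0.35 + 0.21) = 0.86
  (y ∨ (x ⊃ ¬y)) = max(0.79, 0.86) = 0.86
  ¬(y ∨ (x ⊃ ¬y)): Łukasiewicz ¬ gives 1 − 0.86 = 0.14
  (y ⊃ z): min(1, 1 − 0.79 + 0.34) = 0.55
  (y ⊃ (y ⊃ z)): min(1, 1 − 0.79 + 0.55) = 0.76
  (¬(y ∨ (x ⊃ ¬y)) ⊃ (y ⊃ (y ⊃ z))): min(1, 1 − 0.14 + 0.76) = 1
  Łukasiewicz value = 1
Difference: 1 − 1 = 0.00

0.00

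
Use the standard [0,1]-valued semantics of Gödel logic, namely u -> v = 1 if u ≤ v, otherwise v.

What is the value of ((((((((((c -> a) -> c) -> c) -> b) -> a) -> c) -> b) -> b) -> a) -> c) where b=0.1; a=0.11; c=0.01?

(c -> a): 0.01 ≤ 0.11, so result = 1
((c -> a) -> c): 1 > 0.01, so result = 0.01
(((c -> a) -> c) -> c): 0.01 ≤ 0.01, so result = 1
((((c -> a) -> c) -> c) -> b): 1 > 0.1, so result = 0.1
(((((c -> a) -> c) -> c) -> b) -> a): 0.1 ≤ 0.11, so result = 1
((((((c -> a) -> c) -> c) -> b) -> a) -> c): 1 > 0.01, so result = 0.01
(((((((c -> a) -> c) -> c) -> b) -> a) -> c) -> b): 0.01 ≤ 0.1, so result = 1
((((((((c -> a) -> c) -> c) -> b) -> a) -> c) -> b) -> b): 1 > 0.1, so result = 0.1
(((((((((c -> a) -> c) -> c) -> b) -> a) -> c) -> b) -> b) -> a): 0.1 ≤ 0.11, so result = 1
((((((((((c -> a) -> c) -> c) -> b) -> a) -> c) -> b) -> b) -> a) -> c): 1 > 0.01, so result = 0.01

0.01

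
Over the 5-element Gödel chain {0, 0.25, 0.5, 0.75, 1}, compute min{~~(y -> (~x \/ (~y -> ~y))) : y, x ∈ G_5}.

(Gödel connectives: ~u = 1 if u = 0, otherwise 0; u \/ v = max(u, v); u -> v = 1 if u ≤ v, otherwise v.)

Every assignment gives 1. For instance at y = 0, x = 0:
  ~x: Gödel ¬ of 0 = 1 (operand is 0)
  ~y: Gödel ¬ of 0 = 1 (operand is 0)
  ~y: Gödel ¬ of 0 = 1 (operand is 0)
  (~y -> ~y): 1 ≤ 1, so result = 1
  (~x \/ (~y -> ~y)) = max(1, 1) = 1
  (y -> (~x \/ (~y -> ~y))): 0 ≤ 1, so result = 1
  ~(y -> (~x \/ (~y -> ~y))): Gödel ¬ of 1 = 0 (operand ≠ 0)
  ~~(y -> (~x \/ (~y -> ~y))): Gödel ¬ of 0 = 1 (operand is 0)
All 25 assignments give value 1 — the formula is a G_5-tautology.

1.00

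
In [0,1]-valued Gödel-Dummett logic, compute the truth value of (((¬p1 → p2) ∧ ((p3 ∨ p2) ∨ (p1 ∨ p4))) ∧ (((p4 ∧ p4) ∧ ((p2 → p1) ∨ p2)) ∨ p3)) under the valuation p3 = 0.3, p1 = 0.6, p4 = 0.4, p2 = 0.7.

¬p1: Gödel ¬ of 0.6 = 0 (operand ≠ 0)
(¬p1 → p2): 0 ≤ 0.7, so result = 1
(p3 ∨ p2) = max(0.3, 0.7) = 0.7
(p1 ∨ p4) = max(0.6, 0.4) = 0.6
((p3 ∨ p2) ∨ (p1 ∨ p4)) = max(0.7, 0.6) = 0.7
((¬p1 → p2) ∧ ((p3 ∨ p2) ∨ (p1 ∨ p4))) = min(1, 0.7) = 0.7
(p4 ∧ p4) = min(0.4, 0.4) = 0.4
(p2 → p1): 0.7 > 0.6, so result = 0.6
((p2 → p1) ∨ p2) = max(0.6, 0.7) = 0.7
((p4 ∧ p4) ∧ ((p2 → p1) ∨ p2)) = min(0.4, 0.7) = 0.4
(((p4 ∧ p4) ∧ ((p2 → p1) ∨ p2)) ∨ p3) = max(0.4, 0.3) = 0.4
(((¬p1 → p2) ∧ ((p3 ∨ p2) ∨ (p1 ∨ p4))) ∧ (((p4 ∧ p4) ∧ ((p2 → p1) ∨ p2)) ∨ p3)) = min(0.7, 0.4) = 0.4

0.40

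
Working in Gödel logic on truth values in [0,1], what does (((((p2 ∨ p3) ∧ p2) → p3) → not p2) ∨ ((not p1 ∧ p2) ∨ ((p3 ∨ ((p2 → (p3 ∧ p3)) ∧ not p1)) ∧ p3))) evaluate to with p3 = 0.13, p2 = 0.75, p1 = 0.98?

(p2 ∨ p3) = max(0.75, 0.13) = 0.75
((p2 ∨ p3) ∧ p2) = min(0.75, 0.75) = 0.75
(((p2 ∨ p3) ∧ p2) → p3): 0.75 > 0.13, so result = 0.13
not p2: Gödel ¬ of 0.75 = 0 (operand ≠ 0)
((((p2 ∨ p3) ∧ p2) → p3) → not p2): 0.13 > 0, so result = 0
not p1: Gödel ¬ of 0.98 = 0 (operand ≠ 0)
(not p1 ∧ p2) = min(0, 0.75) = 0
(p3 ∧ p3) = min(0.13, 0.13) = 0.13
(p2 → (p3 ∧ p3)): 0.75 > 0.13, so result = 0.13
not p1: Gödel ¬ of 0.98 = 0 (operand ≠ 0)
((p2 → (p3 ∧ p3)) ∧ not p1) = min(0.13, 0) = 0
(p3 ∨ ((p2 → (p3 ∧ p3)) ∧ not p1)) = max(0.13, 0) = 0.13
((p3 ∨ ((p2 → (p3 ∧ p3)) ∧ not p1)) ∧ p3) = min(0.13, 0.13) = 0.13
((not p1 ∧ p2) ∨ ((p3 ∨ ((p2 → (p3 ∧ p3)) ∧ not p1)) ∧ p3)) = max(0, 0.13) = 0.13
(((((p2 ∨ p3) ∧ p2) → p3) → not p2) ∨ ((not p1 ∧ p2) ∨ ((p3 ∨ ((p2 → (p3 ∧ p3)) ∧ not p1)) ∧ p3))) = max(0, 0.13) = 0.13

0.13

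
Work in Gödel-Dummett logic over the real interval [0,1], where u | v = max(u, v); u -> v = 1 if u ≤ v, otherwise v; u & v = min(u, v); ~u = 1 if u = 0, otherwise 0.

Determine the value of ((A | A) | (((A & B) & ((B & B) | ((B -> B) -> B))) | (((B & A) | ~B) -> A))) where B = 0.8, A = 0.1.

(A | A) = max(0.1, 0.1) = 0.1
(A & B) = min(0.1, 0.8) = 0.1
(B & B) = min(0.8, 0.8) = 0.8
(B -> B): 0.8 ≤ 0.8, so result = 1
((B -> B) -> B): 1 > 0.8, so result = 0.8
((B & B) | ((B -> B) -> B)) = max(0.8, 0.8) = 0.8
((A & B) & ((B & B) | ((B -> B) -> B))) = min(0.1, 0.8) = 0.1
(B & A) = min(0.8, 0.1) = 0.1
~B: Gödel ¬ of 0.8 = 0 (operand ≠ 0)
((B & A) | ~B) = max(0.1, 0) = 0.1
(((B & A) | ~B) -> A): 0.1 ≤ 0.1, so result = 1
(((A & B) & ((B & B) | ((B -> B) -> B))) | (((B & A) | ~B) -> A)) = max(0.1, 1) = 1
((A | A) | (((A & B) & ((B & B) | ((B -> B) -> B))) | (((B & A) | ~B) -> A))) = max(0.1, 1) = 1

1.00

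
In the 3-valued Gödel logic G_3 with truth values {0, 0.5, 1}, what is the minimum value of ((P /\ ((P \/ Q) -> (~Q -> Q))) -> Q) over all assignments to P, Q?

0.50

The minimum is attained at P = 1, Q = 0.5:
  (P \/ Q) = max(1, 0.5) = 1
  ~Q: Gödel ¬ of 0.5 = 0 (operand ≠ 0)
  (~Q -> Q): 0 ≤ 0.5, so result = 1
  ((P \/ Q) -> (~Q -> Q)): 1 ≤ 1, so result = 1
  (P /\ ((P \/ Q) -> (~Q -> Q))) = min(1, 1) = 1
  ((P /\ ((P \/ Q) -> (~Q -> Q))) -> Q): 1 > 0.5, so result = 0.5
Checking all 9 assignments confirms none give a value below 0.50.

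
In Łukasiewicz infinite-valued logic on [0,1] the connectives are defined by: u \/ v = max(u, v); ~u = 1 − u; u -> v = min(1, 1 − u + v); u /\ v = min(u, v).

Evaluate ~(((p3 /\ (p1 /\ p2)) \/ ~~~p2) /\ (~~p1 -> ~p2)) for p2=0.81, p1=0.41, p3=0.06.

(p1 /\ p2) = min(0.41, 0.81) = 0.41
(p3 /\ (p1 /\ p2)) = min(0.06, 0.41) = 0.06
~p2: Łukasiewicz ¬ gives 1 − 0.81 = 0.19
~~p2: Łukasiewicz ¬ gives 1 − 0.19 = 0.81
~~~p2: Łukasiewicz ¬ gives 1 − 0.81 = 0.19
((p3 /\ (p1 /\ p2)) \/ ~~~p2) = max(0.06, 0.19) = 0.19
~p1: Łukasiewicz ¬ gives 1 − 0.41 = 0.59
~~p1: Łukasiewicz ¬ gives 1 − 0.59 = 0.41
~p2: Łukasiewicz ¬ gives 1 − 0.81 = 0.19
(~~p1 -> ~p2): min(1, 1 − 0.41 + 0.19) = 0.78
(((p3 /\ (p1 /\ p2)) \/ ~~~p2) /\ (~~p1 -> ~p2)) = min(0.19, 0.78) = 0.19
~(((p3 /\ (p1 /\ p2)) \/ ~~~p2) /\ (~~p1 -> ~p2)): Łukasiewicz ¬ gives 1 − 0.19 = 0.81

0.81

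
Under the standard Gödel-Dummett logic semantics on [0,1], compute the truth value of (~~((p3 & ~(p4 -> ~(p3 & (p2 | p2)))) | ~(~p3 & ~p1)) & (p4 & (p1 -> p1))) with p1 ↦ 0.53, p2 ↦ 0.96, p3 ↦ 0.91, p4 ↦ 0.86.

(p2 | p2) = max(0.96, 0.96) = 0.96
(p3 & (p2 | p2)) = min(0.91, 0.96) = 0.91
~(p3 & (p2 | p2)): Gödel ¬ of 0.91 = 0 (operand ≠ 0)
(p4 -> ~(p3 & (p2 | p2))): 0.86 > 0, so result = 0
~(p4 -> ~(p3 & (p2 | p2))): Gödel ¬ of 0 = 1 (operand is 0)
(p3 & ~(p4 -> ~(p3 & (p2 | p2)))) = min(0.91, 1) = 0.91
~p3: Gödel ¬ of 0.91 = 0 (operand ≠ 0)
~p1: Gödel ¬ of 0.53 = 0 (operand ≠ 0)
(~p3 & ~p1) = min(0, 0) = 0
~(~p3 & ~p1): Gödel ¬ of 0 = 1 (operand is 0)
((p3 & ~(p4 -> ~(p3 & (p2 | p2)))) | ~(~p3 & ~p1)) = max(0.91, 1) = 1
~((p3 & ~(p4 -> ~(p3 & (p2 | p2)))) | ~(~p3 & ~p1)): Gödel ¬ of 1 = 0 (operand ≠ 0)
~~((p3 & ~(p4 -> ~(p3 & (p2 | p2)))) | ~(~p3 & ~p1)): Gödel ¬ of 0 = 1 (operand is 0)
(p1 -> p1): 0.53 ≤ 0.53, so result = 1
(p4 & (p1 -> p1)) = min(0.86, 1) = 0.86
(~~((p3 & ~(p4 -> ~(p3 & (p2 | p2)))) | ~(~p3 & ~p1)) & (p4 & (p1 -> p1))) = min(1, 0.86) = 0.86

0.86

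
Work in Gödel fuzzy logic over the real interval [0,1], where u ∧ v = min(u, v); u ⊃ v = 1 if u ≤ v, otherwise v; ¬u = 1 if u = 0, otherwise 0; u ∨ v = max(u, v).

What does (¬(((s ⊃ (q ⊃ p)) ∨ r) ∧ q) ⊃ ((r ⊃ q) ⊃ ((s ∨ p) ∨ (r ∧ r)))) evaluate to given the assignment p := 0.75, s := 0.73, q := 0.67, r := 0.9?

(q ⊃ p): 0.67 ≤ 0.75, so result = 1
(s ⊃ (q ⊃ p)): 0.73 ≤ 1, so result = 1
((s ⊃ (q ⊃ p)) ∨ r) = max(1, 0.9) = 1
(((s ⊃ (q ⊃ p)) ∨ r) ∧ q) = min(1, 0.67) = 0.67
¬(((s ⊃ (q ⊃ p)) ∨ r) ∧ q): Gödel ¬ of 0.67 = 0 (operand ≠ 0)
(r ⊃ q): 0.9 > 0.67, so result = 0.67
(s ∨ p) = max(0.73, 0.75) = 0.75
(r ∧ r) = min(0.9, 0.9) = 0.9
((s ∨ p) ∨ (r ∧ r)) = max(0.75, 0.9) = 0.9
((r ⊃ q) ⊃ ((s ∨ p) ∨ (r ∧ r))): 0.67 ≤ 0.9, so result = 1
(¬(((s ⊃ (q ⊃ p)) ∨ r) ∧ q) ⊃ ((r ⊃ q) ⊃ ((s ∨ p) ∨ (r ∧ r)))): 0 ≤ 1, so result = 1

1.00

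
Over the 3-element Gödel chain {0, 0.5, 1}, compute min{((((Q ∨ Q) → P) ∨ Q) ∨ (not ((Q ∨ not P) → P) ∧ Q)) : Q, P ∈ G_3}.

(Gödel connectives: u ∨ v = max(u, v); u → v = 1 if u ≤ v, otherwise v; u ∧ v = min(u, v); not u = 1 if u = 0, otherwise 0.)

The minimum is attained at Q = 0.5, P = 0:
  (Q ∨ Q) = max(0.5, 0.5) = 0.5
  ((Q ∨ Q) → P): 0.5 > 0, so result = 0
  (((Q ∨ Q) → P) ∨ Q) = max(0, 0.5) = 0.5
  not P: Gödel ¬ of 0 = 1 (operand is 0)
  (Q ∨ not P) = max(0.5, 1) = 1
  ((Q ∨ not P) → P): 1 > 0, so result = 0
  not ((Q ∨ not P) → P): Gödel ¬ of 0 = 1 (operand is 0)
  (not ((Q ∨ not P) → P) ∧ Q) = min(1, 0.5) = 0.5
  ((((Q ∨ Q) → P) ∨ Q) ∨ (not ((Q ∨ not P) → P) ∧ Q)) = max(0.5, 0.5) = 0.5
Checking all 9 assignments confirms none give a value below 0.50.

0.50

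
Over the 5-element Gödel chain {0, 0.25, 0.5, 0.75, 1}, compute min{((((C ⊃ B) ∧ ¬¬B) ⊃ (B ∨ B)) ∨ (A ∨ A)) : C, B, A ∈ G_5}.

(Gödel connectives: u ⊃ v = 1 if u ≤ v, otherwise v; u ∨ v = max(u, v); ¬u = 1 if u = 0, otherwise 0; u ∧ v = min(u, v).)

The minimum is attained at C = 0, B = 0.25, A = 0:
  (C ⊃ B): 0 ≤ 0.25, so result = 1
  ¬B: Gödel ¬ of 0.25 = 0 (operand ≠ 0)
  ¬¬B: Gödel ¬ of 0 = 1 (operand is 0)
  ((C ⊃ B) ∧ ¬¬B) = min(1, 1) = 1
  (B ∨ B) = max(0.25, 0.25) = 0.25
  (((C ⊃ B) ∧ ¬¬B) ⊃ (B ∨ B)): 1 > 0.25, so result = 0.25
  (A ∨ A) = max(0, 0) = 0
  ((((C ⊃ B) ∧ ¬¬B) ⊃ (B ∨ B)) ∨ (A ∨ A)) = max(0.25, 0) = 0.25
Checking all 125 assignments confirms none give a value below 0.25.

0.25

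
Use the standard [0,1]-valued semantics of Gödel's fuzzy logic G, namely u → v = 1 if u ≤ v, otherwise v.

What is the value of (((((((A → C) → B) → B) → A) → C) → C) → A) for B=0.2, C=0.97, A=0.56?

0.56

(A → C): 0.56 ≤ 0.97, so result = 1
((A → C) → B): 1 > 0.2, so result = 0.2
(((A → C) → B) → B): 0.2 ≤ 0.2, so result = 1
((((A → C) → B) → B) → A): 1 > 0.56, so result = 0.56
(((((A → C) → B) → B) → A) → C): 0.56 ≤ 0.97, so result = 1
((((((A → C) → B) → B) → A) → C) → C): 1 > 0.97, so result = 0.97
(((((((A → C) → B) → B) → A) → C) → C) → A): 0.97 > 0.56, so result = 0.56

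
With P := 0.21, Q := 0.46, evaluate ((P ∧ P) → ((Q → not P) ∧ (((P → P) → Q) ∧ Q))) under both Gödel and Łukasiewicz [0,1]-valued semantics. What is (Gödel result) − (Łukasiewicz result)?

-1.00

Gödel evaluation:
  (P ∧ P) = min(0.21, 0.21) = 0.21
  not P: Gödel ¬ of 0.21 = 0 (operand ≠ 0)
  (Q → not P): 0.46 > 0, so result = 0
  (P → P): 0.21 ≤ 0.21, so result = 1
  ((P → P) → Q): 1 > 0.46, so result = 0.46
  (((P → P) → Q) ∧ Q) = min(0.46, 0.46) = 0.46
  ((Q → not P) ∧ (((P → P) → Q) ∧ Q)) = min(0, 0.46) = 0
  ((P ∧ P) → ((Q → not P) ∧ (((P → P) → Q) ∧ Q))): 0.21 > 0, so result = 0
  Gödel value = 0
Łukasiewicz evaluation:
  (P ∧ P) = min(0.21, 0.21) = 0.21
  not P: Łukasiewicz ¬ gives 1 − 0.21 = 0.79
  (Q → not P): min(1, 1 − 0.46 + 0.79) = 1
  (P → P): min(1, 1 − 0.21 + 0.21) = 1
  ((P → P) → Q): min(1, 1 − 1 + 0.46) = 0.46
  (((P → P) → Q) ∧ Q) = min(0.46, 0.46) = 0.46
  ((Q → not P) ∧ (((P → P) → Q) ∧ Q)) = min(1, 0.46) = 0.46
  ((P ∧ P) → ((Q → not P) ∧ (((P → P) → Q) ∧ Q))): min(1, 1 − 0.21 + 0.46) = 1
  Łukasiewicz value = 1
Difference: 0 − 1 = -1.00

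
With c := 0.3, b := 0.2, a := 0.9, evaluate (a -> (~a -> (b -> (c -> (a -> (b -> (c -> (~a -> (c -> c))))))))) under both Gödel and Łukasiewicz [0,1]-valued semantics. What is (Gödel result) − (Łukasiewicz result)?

Gödel evaluation:
  ~a: Gödel ¬ of 0.9 = 0 (operand ≠ 0)
  ~a: Gödel ¬ of 0.9 = 0 (operand ≠ 0)
  (c -> c): 0.3 ≤ 0.3, so result = 1
  (~a -> (c -> c)): 0 ≤ 1, so result = 1
  (c -> (~a -> (c -> c))): 0.3 ≤ 1, so result = 1
  (b -> (c -> (~a -> (c -> c)))): 0.2 ≤ 1, so result = 1
  (a -> (b -> (c -> (~a -> (c -> c))))): 0.9 ≤ 1, so result = 1
  (c -> (a -> (b -> (c -> (~a -> (c -> c)))))): 0.3 ≤ 1, so result = 1
  (b -> (c -> (a -> (b -> (c -> (~a -> (c -> c))))))): 0.2 ≤ 1, so result = 1
  (~a -> (b -> (c -> (a -> (b -> (c -> (~a -> (c -> c)))))))): 0 ≤ 1, so result = 1
  (a -> (~a -> (b -> (c -> (a -> (b -> (c -> (~a -> (c -> c))))))))): 0.9 ≤ 1, so result = 1
  Gödel value = 1
Łukasiewicz evaluation:
  ~a: Łukasiewicz ¬ gives 1 − 0.9 = 0.1
  ~a: Łukasiewicz ¬ gives 1 − 0.9 = 0.1
  (c -> c): min(1, 1 − 0.3 + 0.3) = 1
  (~a -> (c -> c)): min(1, 1 − 0.1 + 1) = 1
  (c -> (~a -> (c -> c))): min(1, 1 − 0.3 + 1) = 1
  (b -> (c -> (~a -> (c -> c)))): min(1, 1 − 0.2 + 1) = 1
  (a -> (b -> (c -> (~a -> (c -> c))))): min(1, 1 − 0.9 + 1) = 1
  (c -> (a -> (b -> (c -> (~a -> (c -> c)))))): min(1, 1 − 0.3 + 1) = 1
  (b -> (c -> (a -> (b -> (c -> (~a -> (c -> c))))))): min(1, 1 − 0.2 + 1) = 1
  (~a -> (b -> (c -> (a -> (b -> (c -> (~a -> (c -> c)))))))): min(1, 1 − 0.1 + 1) = 1
  (a -> (~a -> (b -> (c -> (a -> (b -> (c -> (~a -> (c -> c))))))))): min(1, 1 − 0.9 + 1) = 1
  Łukasiewicz value = 1
Difference: 1 − 1 = 0.00

0.00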